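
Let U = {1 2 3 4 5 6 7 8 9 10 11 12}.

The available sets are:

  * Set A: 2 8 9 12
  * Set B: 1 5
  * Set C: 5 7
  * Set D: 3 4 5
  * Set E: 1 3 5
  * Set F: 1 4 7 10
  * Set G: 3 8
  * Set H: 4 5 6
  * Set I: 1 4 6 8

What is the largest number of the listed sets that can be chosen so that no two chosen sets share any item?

2

A, E are pairwise disjoint (A={2,8,9,12}; E={1,3,5}).
Every remaining set overlaps one of these, and no 3 of the listed sets are pairwise disjoint, so 2 is the maximum.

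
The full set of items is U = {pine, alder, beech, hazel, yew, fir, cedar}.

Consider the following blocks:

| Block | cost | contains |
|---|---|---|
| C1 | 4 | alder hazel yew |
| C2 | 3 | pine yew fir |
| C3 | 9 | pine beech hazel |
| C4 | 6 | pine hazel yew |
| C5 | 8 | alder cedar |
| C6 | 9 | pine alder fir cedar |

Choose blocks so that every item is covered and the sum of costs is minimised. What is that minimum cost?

C2, C3, C5 together cover every item (C2 ∪ C3 ∪ C5 = {pine, alder, beech, hazel, yew, fir, cedar}); total cost 3 + 9 + 8 = 20.
The greedy pick C2, C1, C5, C3 costs 24; no covering selection beats 20.

20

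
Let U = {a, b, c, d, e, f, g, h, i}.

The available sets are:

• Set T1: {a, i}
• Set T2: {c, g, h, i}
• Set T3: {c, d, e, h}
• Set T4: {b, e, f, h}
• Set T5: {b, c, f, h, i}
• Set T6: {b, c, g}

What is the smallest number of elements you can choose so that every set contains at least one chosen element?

The 3 elements {e, g, i} hit every set.
No choice of 2 elements meets every set, so 3 is the minimum.

3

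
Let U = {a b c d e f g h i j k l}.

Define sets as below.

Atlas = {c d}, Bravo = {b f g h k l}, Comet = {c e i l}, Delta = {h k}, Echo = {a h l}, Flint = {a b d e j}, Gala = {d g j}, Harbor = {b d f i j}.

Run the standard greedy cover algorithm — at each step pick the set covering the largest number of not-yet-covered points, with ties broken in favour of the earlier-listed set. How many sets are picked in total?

3

Greedy: pick Bravo (covers 6 new) → pick Flint (covers 4 new) → pick Comet (covers 2 new). Total picks: 3.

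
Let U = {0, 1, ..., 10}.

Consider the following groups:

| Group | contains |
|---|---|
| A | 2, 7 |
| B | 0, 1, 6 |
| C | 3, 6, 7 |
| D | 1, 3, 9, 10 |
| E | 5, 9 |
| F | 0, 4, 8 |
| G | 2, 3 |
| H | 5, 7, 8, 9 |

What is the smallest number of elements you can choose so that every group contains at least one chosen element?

The 4 elements {0, 2, 3, 5} hit every group.
No choice of 3 elements meets every group, so 4 is the minimum.

4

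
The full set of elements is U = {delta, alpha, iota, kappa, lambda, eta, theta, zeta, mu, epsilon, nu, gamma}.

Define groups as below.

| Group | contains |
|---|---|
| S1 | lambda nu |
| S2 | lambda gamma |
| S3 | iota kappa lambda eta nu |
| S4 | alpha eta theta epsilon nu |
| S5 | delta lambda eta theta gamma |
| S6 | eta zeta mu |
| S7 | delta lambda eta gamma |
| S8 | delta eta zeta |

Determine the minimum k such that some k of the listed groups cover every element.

4

Take {S3, S4, S5, S6}. Their union is {delta, alpha, iota, kappa, lambda, eta, theta, zeta, mu, epsilon, nu, gamma}, which is all 12 elements.
Only S4 contains alpha, so S4 is forced; the remaining 7 elements need at least 3 more groups (each remaining group adds at most 3) — so at least 4 groups are needed, and 4 is optimal.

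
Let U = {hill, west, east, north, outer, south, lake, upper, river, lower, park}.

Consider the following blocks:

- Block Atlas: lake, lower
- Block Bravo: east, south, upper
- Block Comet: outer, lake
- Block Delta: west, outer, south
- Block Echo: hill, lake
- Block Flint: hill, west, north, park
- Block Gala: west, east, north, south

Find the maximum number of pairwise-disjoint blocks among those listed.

Bravo, Comet, Flint are pairwise disjoint (Bravo={east,south,upper}; Comet={outer,lake}; Flint={hill,west,north,park}).
Every remaining block overlaps one of these, and no 4 of the listed blocks are pairwise disjoint, so 3 is the maximum.

3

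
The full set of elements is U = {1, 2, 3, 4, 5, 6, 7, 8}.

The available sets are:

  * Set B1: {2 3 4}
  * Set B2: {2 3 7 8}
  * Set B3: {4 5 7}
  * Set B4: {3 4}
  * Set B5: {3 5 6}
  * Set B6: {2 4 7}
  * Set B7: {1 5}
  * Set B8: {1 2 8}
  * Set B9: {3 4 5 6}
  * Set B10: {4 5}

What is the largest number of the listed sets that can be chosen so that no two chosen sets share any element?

2

B4, B8 are pairwise disjoint (B4={3,4}; B8={1,2,8}).
Every remaining set overlaps one of these, and no 3 of the listed sets are pairwise disjoint, so 2 is the maximum.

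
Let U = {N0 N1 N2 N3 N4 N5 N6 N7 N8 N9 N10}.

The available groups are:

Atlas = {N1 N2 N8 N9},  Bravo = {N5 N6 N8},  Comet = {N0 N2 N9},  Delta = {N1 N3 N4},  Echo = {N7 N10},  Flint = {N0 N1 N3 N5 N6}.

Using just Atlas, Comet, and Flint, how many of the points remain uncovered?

3

Union of Atlas, Comet, Flint = {N0, N1, N2, N3, N5, N6, N8, N9}.
Not covered: N4, N7, N10 — 3 points.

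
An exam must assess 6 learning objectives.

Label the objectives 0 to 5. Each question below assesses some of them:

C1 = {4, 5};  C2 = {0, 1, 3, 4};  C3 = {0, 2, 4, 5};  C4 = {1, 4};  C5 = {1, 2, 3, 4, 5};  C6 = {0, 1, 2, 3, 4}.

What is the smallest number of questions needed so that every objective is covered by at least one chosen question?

2

Take {C1, C6}. Their union is {0, 1, 2, 3, 4, 5}, which is all 6 objectives.
No single question has all 6 objectives (the largest, C5, has 5), so 2 is optimal.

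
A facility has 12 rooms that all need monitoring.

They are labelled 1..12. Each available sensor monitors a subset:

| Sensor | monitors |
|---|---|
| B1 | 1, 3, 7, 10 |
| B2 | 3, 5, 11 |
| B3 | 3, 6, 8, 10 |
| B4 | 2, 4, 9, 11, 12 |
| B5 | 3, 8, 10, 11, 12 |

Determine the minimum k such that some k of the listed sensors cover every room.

B1 and B2 and B3 and B4 together: B1 ∪ B2 ∪ B3 ∪ B4 = {1, 2, 3, 4, 5, 6, 7, 8, 9, 10, 11, 12} — every room is covered.
Only B2 contains 5, so B2 is forced; the remaining 9 rooms need at least 3 more sensors (each remaining sensor adds at most 4) — so at least 4 sensors are needed, and 4 is optimal.

4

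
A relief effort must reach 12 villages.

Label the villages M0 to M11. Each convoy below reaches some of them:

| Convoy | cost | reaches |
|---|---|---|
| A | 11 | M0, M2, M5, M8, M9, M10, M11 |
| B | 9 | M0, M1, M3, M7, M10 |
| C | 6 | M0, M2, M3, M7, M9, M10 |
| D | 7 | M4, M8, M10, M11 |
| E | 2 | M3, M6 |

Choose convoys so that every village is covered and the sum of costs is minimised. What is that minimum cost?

29

A, B, D, E together cover every village (A ∪ B ∪ D ∪ E = {M0, M1, M2, M3, M4, M5, M6, M7, M8, M9, M10, M11}); total cost 11 + 9 + 7 + 2 = 29.
The greedy pick C, E, D, B, A costs 35; no covering selection beats 29.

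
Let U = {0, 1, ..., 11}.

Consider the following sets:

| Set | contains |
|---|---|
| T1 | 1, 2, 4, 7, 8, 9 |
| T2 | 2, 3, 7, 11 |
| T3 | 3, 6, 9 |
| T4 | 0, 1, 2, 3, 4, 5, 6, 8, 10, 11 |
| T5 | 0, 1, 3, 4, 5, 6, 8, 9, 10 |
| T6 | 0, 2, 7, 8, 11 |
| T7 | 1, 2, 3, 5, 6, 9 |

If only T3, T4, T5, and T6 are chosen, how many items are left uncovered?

0

Union of T3, T4, T5, T6 = {0, 1, 2, 3, 4, 5, 6, 7, 8, 9, 10, 11} — that's every item, so 0 are uncovered.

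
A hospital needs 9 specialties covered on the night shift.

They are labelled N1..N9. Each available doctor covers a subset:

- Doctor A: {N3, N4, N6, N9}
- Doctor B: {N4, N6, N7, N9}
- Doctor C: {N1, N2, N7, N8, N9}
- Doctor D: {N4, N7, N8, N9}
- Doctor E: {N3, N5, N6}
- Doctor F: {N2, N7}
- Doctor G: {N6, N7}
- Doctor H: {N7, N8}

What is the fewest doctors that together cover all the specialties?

3

C and D and E together: C ∪ D ∪ E = {N1, N2, N3, N4, N5, N6, N7, N8, N9} — every specialty is covered.
Only C contains N1, so C is forced; the remaining 4 specialties need at least 2 more doctors (each remaining doctor adds at most 3) — so at least 3 doctors are needed, and 3 is optimal.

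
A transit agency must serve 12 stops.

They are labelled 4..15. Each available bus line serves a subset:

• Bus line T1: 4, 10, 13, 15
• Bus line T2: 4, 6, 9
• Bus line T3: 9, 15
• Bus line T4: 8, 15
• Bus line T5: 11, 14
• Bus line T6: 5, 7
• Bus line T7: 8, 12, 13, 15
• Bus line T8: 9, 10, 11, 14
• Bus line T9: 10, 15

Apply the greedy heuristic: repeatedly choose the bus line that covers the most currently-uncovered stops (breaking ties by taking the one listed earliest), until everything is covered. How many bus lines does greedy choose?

Greedy: pick T1 (covers 4 new) → pick T8 (covers 3 new) → pick T6 (covers 2 new) → pick T7 (covers 2 new) → pick T2 (covers 1 new). Total picks: 5.
(The true minimum cover uses only 4 bus lines, so greedy is not optimal here.)

5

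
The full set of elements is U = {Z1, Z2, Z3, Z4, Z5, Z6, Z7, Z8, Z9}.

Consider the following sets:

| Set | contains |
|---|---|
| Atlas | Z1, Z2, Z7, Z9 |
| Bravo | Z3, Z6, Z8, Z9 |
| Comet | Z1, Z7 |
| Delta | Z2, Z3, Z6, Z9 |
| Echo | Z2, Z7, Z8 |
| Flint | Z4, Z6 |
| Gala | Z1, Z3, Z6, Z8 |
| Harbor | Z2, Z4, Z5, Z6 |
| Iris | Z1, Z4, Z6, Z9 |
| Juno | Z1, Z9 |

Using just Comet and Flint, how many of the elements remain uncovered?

Union of Comet, Flint = {Z1, Z4, Z6, Z7}.
Not covered: Z2, Z3, Z5, Z8, Z9 — 5 elements.

5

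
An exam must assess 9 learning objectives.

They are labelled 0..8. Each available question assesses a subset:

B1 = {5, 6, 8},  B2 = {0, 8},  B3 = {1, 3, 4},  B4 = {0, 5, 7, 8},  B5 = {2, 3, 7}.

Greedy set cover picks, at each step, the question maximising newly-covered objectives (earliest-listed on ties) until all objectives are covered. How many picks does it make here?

Greedy: pick B4 (covers 4 new) → pick B3 (covers 3 new) → pick B1 (covers 1 new) → pick B5 (covers 1 new). Total picks: 4.

4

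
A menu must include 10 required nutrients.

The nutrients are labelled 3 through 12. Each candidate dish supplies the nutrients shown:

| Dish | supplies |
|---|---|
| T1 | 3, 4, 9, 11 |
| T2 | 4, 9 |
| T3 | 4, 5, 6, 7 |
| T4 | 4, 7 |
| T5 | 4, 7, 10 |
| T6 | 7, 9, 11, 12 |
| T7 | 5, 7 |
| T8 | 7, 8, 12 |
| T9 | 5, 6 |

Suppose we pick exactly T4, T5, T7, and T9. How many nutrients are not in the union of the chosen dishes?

Union of T4, T5, T7, T9 = {4, 5, 6, 7, 10}.
Not covered: 3, 8, 9, 11, 12 — 5 nutrients.

5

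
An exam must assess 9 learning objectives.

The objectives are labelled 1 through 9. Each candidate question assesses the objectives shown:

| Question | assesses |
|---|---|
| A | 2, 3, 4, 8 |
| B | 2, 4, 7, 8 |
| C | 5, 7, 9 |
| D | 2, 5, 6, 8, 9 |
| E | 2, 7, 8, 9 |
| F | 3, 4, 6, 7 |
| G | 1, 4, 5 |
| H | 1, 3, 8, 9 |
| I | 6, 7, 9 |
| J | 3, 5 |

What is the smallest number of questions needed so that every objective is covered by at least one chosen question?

B and D and H together: B ∪ D ∪ H = {1, 2, 3, 4, 5, 6, 7, 8, 9} — every objective is covered.
No 2 of the 10 questions cover everything (all 45 combinations miss at least one objective), so 3 is optimal.

3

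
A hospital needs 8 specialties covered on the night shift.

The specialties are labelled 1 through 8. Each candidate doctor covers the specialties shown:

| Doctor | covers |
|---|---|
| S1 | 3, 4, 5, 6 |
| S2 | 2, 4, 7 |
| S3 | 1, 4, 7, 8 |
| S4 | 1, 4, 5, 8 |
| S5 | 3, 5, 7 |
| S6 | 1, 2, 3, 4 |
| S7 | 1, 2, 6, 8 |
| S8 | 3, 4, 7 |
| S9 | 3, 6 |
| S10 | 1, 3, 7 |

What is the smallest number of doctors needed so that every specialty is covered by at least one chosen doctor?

S5 and S6 and S7 together: S5 ∪ S6 ∪ S7 = {1, 2, 3, 4, 5, 6, 7, 8} — every specialty is covered.
No 2 of the 10 doctors cover everything (all 45 combinations miss at least one specialty), so 3 is optimal.

3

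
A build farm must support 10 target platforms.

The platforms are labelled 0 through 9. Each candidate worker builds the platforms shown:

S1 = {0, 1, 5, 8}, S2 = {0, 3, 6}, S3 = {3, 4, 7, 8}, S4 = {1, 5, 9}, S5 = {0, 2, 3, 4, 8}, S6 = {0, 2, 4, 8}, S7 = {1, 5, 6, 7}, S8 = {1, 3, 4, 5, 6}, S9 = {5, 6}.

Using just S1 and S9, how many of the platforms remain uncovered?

5

Union of S1, S9 = {0, 1, 5, 6, 8}.
Not covered: 2, 3, 4, 7, 9 — 5 platforms.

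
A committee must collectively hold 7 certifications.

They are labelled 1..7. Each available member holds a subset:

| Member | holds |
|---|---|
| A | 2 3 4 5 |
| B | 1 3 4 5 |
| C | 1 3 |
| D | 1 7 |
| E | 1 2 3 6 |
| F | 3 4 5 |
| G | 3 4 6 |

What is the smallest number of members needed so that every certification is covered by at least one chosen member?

3

A and D and E together: A ∪ D ∪ E = {1, 2, 3, 4, 5, 6, 7} — every certification is covered.
Only D contains 7, so D is forced; the remaining 5 certifications need at least 2 more members (each remaining member adds at most 4) — so at least 3 members are needed, and 3 is optimal.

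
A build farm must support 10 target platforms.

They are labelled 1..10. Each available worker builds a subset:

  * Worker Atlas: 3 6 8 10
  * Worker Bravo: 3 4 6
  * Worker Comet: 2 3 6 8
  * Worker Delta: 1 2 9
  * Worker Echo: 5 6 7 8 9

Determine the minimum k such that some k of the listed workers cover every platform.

Atlas and Bravo and Delta and Echo together: Atlas ∪ Bravo ∪ Delta ∪ Echo = {1, 2, 3, 4, 5, 6, 7, 8, 9, 10} — every platform is covered.
Only Echo contains 5, so Echo is forced; the remaining 5 platforms need at least 3 more workers (each remaining worker adds at most 2) — so at least 4 workers are needed, and 4 is optimal.

4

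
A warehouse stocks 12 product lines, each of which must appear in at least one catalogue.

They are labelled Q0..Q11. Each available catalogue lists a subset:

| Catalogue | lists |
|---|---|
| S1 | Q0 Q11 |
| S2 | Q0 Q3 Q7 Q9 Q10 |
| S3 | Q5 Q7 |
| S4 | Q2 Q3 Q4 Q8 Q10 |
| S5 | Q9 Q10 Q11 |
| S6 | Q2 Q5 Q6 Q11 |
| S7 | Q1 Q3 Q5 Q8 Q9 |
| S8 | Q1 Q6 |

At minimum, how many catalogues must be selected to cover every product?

Take {S2, S4, S6, S7}. Their union is {Q0, Q1, Q2, Q3, Q4, Q5, Q6, Q7, Q8, Q9, Q10, Q11}, which is all 12 products.
Only S4 contains Q4, so S4 is forced; the remaining 7 products need at least 3 more catalogues (each remaining catalogue adds at most 3) — so at least 4 catalogues are needed, and 4 is optimal.

4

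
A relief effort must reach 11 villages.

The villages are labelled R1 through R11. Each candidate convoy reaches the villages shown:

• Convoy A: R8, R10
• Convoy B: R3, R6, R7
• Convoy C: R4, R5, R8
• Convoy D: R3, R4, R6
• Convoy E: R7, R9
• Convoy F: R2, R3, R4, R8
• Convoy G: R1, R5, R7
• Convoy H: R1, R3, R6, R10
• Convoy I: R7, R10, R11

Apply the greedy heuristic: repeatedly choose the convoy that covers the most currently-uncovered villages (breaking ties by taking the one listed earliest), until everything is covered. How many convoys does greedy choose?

5

Greedy: pick F (covers 4 new) → pick G (covers 3 new) → pick H (covers 2 new) → pick E (covers 1 new) → pick I (covers 1 new). Total picks: 5.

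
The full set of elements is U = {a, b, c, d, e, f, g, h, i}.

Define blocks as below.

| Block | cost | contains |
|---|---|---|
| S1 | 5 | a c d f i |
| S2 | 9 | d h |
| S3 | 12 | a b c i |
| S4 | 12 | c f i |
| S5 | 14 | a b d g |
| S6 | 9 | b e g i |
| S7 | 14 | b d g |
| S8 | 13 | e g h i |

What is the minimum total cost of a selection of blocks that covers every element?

S1, S2, S6 together cover every element (S1 ∪ S2 ∪ S6 = {a, b, c, d, e, f, g, h, i}); total cost 5 + 9 + 9 = 23.
No covering selection has total cost below 23.

23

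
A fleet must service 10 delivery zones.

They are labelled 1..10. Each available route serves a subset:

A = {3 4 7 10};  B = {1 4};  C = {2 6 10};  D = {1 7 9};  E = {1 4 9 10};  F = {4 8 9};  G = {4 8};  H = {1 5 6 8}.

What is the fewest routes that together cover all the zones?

Take {A, C, F, H}. Their union is {1, 2, 3, 4, 5, 6, 7, 8, 9, 10}, which is all 10 zones.
Only C contains 2, so C is forced; the remaining 7 zones need at least 3 more routes (each remaining route adds at most 3) — so at least 4 routes are needed, and 4 is optimal.

4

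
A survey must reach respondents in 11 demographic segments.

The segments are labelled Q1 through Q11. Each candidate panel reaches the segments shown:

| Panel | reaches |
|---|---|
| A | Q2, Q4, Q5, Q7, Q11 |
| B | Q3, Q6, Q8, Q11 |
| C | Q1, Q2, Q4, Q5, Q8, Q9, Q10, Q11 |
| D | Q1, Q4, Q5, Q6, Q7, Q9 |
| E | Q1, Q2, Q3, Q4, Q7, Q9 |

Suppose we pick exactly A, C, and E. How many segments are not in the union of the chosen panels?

1

Union of A, C, E = {Q1, Q2, Q3, Q4, Q5, Q7, Q8, Q9, Q10, Q11}.
Not covered: Q6 — 1 segment.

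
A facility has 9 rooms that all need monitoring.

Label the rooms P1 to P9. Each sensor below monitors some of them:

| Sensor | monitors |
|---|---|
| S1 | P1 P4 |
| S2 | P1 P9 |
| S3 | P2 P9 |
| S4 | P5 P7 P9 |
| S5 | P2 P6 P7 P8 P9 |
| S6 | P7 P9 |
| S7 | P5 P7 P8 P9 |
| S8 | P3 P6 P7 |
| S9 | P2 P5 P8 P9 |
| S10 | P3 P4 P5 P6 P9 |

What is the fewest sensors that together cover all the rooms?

S2 and S5 and S10 together: S2 ∪ S5 ∪ S10 = {P1, P2, P3, P4, P5, P6, P7, P8, P9} — every room is covered.
No 2 of the 10 sensors cover everything (all 45 combinations miss at least one room), so 3 is optimal.

3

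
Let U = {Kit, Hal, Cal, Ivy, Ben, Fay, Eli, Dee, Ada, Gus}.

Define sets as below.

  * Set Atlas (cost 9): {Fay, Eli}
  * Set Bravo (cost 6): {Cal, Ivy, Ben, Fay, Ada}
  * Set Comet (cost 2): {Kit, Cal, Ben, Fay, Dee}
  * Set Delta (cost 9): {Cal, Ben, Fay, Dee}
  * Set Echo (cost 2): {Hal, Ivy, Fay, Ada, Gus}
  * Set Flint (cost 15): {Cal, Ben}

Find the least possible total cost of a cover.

13

Atlas, Comet, Echo together cover every item (Atlas ∪ Comet ∪ Echo = {Kit, Hal, Cal, Ivy, Ben, Fay, Eli, Dee, Ada, Gus}); total cost 9 + 2 + 2 = 13.
No covering selection has total cost below 13.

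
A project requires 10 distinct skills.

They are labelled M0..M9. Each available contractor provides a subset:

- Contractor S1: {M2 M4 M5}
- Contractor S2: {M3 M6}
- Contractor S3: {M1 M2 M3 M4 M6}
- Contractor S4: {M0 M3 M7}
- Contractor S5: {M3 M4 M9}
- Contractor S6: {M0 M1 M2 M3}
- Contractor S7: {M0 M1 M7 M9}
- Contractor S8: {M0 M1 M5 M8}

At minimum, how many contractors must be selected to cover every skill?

3

Take {S3, S7, S8}. Their union is {M0, M1, M2, M3, M4, M5, M6, M7, M8, M9}, which is all 10 skills.
Only S8 contains M8, so S8 is forced; the remaining 6 skills need at least 2 more contractors (each remaining contractor adds at most 4) — so at least 3 contractors are needed, and 3 is optimal.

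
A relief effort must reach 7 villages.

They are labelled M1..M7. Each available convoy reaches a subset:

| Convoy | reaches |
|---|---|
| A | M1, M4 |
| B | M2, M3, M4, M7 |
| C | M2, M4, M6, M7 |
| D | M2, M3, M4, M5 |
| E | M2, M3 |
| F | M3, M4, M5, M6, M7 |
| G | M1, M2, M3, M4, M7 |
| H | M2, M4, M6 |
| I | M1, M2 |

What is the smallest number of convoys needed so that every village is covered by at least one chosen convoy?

2

F and I together: F ∪ I = {M1, M2, M3, M4, M5, M6, M7} — every village is covered.
No single convoy has all 7 villages (the largest, F, has 5), so 2 is optimal.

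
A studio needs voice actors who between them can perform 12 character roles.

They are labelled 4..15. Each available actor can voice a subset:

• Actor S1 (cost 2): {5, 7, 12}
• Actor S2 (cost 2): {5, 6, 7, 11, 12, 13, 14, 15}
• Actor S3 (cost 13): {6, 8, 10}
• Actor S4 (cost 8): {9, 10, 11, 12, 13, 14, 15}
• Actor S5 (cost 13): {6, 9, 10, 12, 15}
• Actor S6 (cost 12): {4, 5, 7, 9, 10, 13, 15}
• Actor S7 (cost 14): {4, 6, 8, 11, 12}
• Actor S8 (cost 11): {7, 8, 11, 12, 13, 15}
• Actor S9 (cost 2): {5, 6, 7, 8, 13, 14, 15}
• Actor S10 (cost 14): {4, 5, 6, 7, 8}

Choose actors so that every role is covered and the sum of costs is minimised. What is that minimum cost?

16

S2, S6, S9 together cover every role (S2 ∪ S6 ∪ S9 = {4, 5, 6, 7, 8, 9, 10, 11, 12, 13, 14, 15}); total cost 2 + 12 + 2 = 16.
The greedy pick S2, S9, S4, S6 costs 24; no covering selection beats 16.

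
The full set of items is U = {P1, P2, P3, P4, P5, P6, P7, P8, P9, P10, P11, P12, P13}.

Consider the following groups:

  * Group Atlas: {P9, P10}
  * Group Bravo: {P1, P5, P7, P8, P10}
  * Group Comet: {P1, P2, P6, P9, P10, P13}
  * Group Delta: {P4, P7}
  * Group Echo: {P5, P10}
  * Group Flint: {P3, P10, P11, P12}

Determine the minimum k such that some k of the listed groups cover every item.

4

Bravo, Comet, Delta, and Flint cover everything between them: the union {P1, P2, P3, P4, P5, P6, P7, P8, P9, P10, P11, P12, P13} is all of U.
Only Comet contains P2, so Comet is forced; the remaining 7 items need at least 3 more groups (each remaining group adds at most 3) — so at least 4 groups are needed, and 4 is optimal.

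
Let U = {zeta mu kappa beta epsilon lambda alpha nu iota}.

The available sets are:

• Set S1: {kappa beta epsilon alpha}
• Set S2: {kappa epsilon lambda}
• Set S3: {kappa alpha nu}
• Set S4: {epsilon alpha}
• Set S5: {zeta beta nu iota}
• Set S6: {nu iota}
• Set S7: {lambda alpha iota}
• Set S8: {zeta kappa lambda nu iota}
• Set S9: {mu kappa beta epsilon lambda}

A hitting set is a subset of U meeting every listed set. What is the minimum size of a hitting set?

3

The 3 points {kappa, epsilon, iota} hit every set.
No choice of 2 points meets every set, so 3 is the minimum.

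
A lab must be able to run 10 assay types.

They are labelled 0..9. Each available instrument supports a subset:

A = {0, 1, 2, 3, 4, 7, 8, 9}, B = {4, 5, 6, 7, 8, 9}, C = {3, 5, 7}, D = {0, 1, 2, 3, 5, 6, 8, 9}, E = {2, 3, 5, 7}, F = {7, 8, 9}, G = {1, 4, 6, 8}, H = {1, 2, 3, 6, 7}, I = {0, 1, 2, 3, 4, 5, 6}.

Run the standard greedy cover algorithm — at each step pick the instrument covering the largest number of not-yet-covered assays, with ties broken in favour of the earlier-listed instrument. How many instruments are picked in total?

2

Greedy: pick A (covers 8 new) → pick B (covers 2 new). Total picks: 2.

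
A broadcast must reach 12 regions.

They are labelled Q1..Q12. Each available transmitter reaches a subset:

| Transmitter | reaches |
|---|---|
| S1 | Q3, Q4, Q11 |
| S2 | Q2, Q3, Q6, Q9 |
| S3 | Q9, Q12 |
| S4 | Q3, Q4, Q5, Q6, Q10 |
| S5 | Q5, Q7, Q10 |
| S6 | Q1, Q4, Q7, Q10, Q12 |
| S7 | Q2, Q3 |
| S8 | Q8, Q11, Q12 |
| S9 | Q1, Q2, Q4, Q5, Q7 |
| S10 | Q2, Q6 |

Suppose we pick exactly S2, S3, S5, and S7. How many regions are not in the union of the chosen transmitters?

4

Union of S2, S3, S5, S7 = {Q2, Q3, Q5, Q6, Q7, Q9, Q10, Q12}.
Not covered: Q1, Q4, Q8, Q11 — 4 regions.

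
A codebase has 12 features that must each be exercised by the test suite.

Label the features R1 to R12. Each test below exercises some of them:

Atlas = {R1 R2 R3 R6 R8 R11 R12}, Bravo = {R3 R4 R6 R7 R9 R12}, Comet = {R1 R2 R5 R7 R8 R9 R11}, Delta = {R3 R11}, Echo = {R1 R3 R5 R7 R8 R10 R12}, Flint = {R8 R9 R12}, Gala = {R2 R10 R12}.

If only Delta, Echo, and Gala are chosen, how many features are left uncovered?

3

Union of Delta, Echo, Gala = {R1, R2, R3, R5, R7, R8, R10, R11, R12}.
Not covered: R4, R6, R9 — 3 features.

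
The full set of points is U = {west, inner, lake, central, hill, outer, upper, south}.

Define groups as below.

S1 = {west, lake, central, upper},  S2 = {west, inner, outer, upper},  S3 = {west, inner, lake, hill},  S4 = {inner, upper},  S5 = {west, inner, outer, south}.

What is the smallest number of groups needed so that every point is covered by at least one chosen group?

Take {S1, S3, S5}. Their union is {west, inner, lake, central, hill, outer, upper, south}, which is all 8 points.
Only S1 contains central, so S1 is forced; the remaining 4 points need at least 2 more groups (each remaining group adds at most 3) — so at least 3 groups are needed, and 3 is optimal.

3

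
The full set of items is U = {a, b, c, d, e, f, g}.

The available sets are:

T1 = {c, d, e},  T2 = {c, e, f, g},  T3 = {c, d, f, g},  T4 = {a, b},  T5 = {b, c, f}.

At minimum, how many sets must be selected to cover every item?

Take {T2, T3, T4}. Their union is {a, b, c, d, e, f, g}, which is all 7 items.
Only T4 contains a, so T4 is forced; the remaining 5 items need at least 2 more sets (each remaining set adds at most 4) — so at least 3 sets are needed, and 3 is optimal.

3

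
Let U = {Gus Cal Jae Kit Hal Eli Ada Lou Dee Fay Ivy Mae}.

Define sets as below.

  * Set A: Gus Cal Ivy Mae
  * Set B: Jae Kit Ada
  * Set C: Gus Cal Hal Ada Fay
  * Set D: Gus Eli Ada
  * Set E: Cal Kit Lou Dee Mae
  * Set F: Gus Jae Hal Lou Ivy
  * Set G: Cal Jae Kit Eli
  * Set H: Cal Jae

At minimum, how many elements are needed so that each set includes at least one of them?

The 3 elements {Cal, Jae, Ada} hit every set.
No choice of 2 elements meets every set, so 3 is the minimum.

3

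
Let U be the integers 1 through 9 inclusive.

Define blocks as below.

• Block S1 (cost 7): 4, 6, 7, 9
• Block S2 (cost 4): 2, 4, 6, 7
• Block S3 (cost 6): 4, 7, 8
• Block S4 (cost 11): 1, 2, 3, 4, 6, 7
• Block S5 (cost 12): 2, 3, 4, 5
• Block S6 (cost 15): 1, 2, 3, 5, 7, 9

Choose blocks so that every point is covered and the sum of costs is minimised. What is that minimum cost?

25

S2, S3, S6 together cover every point (S2 ∪ S3 ∪ S6 = {1, 2, 3, 4, 5, 6, 7, 8, 9}); total cost 4 + 6 + 15 = 25.
No covering selection has total cost below 25.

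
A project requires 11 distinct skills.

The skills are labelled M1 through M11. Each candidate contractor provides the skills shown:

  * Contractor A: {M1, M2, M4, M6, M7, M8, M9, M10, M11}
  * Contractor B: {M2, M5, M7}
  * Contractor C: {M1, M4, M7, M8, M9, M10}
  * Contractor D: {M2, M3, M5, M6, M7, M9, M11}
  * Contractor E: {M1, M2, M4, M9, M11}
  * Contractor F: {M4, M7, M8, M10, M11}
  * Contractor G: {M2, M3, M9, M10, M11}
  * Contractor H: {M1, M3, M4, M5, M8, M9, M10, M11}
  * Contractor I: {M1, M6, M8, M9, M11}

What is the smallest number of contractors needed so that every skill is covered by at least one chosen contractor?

2

C and D together: C ∪ D = {M1, M2, M3, M4, M5, M6, M7, M8, M9, M10, M11} — every skill is covered.
No single contractor has all 11 skills (the largest, A, has 9), so 2 is optimal.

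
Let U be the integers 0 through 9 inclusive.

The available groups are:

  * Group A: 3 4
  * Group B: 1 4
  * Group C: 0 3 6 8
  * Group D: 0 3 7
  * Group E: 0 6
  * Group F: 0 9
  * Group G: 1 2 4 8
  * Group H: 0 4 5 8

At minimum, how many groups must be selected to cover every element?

Take {D, E, F, G, H}. Their union is {0, 1, 2, 3, 4, 5, 6, 7, 8, 9}, which is all 10 elements.
No 4 of the 8 groups cover everything (all 70 combinations miss at least one element), so 5 is optimal.

5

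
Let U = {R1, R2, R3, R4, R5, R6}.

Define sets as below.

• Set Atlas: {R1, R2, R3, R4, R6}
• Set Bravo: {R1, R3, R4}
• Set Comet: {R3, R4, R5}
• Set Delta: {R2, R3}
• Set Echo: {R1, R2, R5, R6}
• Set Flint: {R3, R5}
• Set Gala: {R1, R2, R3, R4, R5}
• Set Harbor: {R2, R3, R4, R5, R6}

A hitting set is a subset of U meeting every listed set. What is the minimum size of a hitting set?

2

H = {R3, R6} meets every set (each contains at least one member of H), and |H| = 2.
No single item lies in every set, so at least 2 are needed and 2 is optimal.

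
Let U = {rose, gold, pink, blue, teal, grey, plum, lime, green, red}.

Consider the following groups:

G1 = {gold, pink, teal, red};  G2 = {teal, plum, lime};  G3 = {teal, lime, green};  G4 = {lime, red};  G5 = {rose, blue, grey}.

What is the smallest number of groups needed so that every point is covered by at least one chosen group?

G1 and G2 and G3 and G5 together: G1 ∪ G2 ∪ G3 ∪ G5 = {rose, gold, pink, blue, teal, grey, plum, lime, green, red} — every point is covered.
Only G2 contains plum, so G2 is forced; the remaining 7 points need at least 3 more groups (each remaining group adds at most 3) — so at least 4 groups are needed, and 4 is optimal.

4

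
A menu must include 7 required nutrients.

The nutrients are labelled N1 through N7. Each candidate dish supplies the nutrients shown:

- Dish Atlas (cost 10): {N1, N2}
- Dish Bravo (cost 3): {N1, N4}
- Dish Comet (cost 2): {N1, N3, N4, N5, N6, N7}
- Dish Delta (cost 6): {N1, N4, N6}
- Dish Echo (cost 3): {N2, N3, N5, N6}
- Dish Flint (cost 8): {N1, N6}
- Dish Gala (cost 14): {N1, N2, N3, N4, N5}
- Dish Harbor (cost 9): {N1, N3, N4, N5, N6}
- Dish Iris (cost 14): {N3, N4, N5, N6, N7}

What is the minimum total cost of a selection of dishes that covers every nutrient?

Comet, Echo together cover every nutrient (Comet ∪ Echo = {N1, N2, N3, N4, N5, N6, N7}); total cost 2 + 3 = 5.
No covering selection has total cost below 5.

5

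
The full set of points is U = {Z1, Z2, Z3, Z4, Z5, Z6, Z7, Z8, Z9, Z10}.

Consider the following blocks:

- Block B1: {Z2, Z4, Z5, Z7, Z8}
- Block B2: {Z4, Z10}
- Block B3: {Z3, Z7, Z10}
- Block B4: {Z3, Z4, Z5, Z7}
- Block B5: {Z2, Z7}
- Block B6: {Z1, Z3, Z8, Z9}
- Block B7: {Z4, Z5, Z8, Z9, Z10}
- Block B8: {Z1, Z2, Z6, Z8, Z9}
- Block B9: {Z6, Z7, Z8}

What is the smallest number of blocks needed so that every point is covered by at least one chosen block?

3

B1 and B3 and B8 together: B1 ∪ B3 ∪ B8 = {Z1, Z2, Z3, Z4, Z5, Z6, Z7, Z8, Z9, Z10} — every point is covered.
No 2 of the 9 blocks cover everything (all 36 combinations miss at least one point), so 3 is optimal.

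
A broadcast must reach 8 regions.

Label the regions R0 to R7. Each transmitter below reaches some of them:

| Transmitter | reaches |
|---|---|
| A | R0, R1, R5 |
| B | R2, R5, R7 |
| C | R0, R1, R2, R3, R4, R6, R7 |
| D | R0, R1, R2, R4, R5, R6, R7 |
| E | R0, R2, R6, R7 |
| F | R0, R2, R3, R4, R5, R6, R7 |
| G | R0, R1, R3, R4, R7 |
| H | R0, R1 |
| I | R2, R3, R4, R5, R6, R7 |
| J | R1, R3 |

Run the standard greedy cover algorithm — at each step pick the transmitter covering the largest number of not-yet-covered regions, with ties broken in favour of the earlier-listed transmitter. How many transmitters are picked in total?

2

Greedy: pick C (covers 7 new) → pick A (covers 1 new). Total picks: 2.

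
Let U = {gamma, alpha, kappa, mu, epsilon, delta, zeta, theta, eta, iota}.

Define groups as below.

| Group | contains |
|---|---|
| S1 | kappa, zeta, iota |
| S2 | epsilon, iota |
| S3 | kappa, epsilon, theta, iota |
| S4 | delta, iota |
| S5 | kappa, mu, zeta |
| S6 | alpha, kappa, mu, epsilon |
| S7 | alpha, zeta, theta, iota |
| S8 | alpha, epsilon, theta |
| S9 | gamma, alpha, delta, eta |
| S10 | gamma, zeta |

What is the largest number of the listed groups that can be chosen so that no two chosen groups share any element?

3

S4, S5, S8 are pairwise disjoint (S4={delta,iota}; S5={kappa,mu,zeta}; S8={alpha,epsilon,theta}).
Every remaining group overlaps one of these, and no 4 of the listed groups are pairwise disjoint, so 3 is the maximum.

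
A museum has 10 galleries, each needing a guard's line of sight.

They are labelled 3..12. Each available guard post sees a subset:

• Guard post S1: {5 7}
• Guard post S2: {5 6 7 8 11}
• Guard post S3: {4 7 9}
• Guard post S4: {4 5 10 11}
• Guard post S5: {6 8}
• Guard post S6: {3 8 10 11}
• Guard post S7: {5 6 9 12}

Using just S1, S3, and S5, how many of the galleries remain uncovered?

Union of S1, S3, S5 = {4, 5, 6, 7, 8, 9}.
Not covered: 3, 10, 11, 12 — 4 galleries.

4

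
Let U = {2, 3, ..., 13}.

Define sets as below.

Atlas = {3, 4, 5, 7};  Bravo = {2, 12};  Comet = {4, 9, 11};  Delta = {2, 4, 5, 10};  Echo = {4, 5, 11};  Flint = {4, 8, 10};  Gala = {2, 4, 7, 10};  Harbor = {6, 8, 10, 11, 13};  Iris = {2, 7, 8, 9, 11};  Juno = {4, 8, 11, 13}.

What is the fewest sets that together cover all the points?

Atlas and Bravo and Comet and Harbor together: Atlas ∪ Bravo ∪ Comet ∪ Harbor = {2, 3, 4, 5, 6, 7, 8, 9, 10, 11, 12, 13} — every point is covered.
No 3 of the 10 sets cover everything (all 120 combinations miss at least one point), so 4 is optimal.

4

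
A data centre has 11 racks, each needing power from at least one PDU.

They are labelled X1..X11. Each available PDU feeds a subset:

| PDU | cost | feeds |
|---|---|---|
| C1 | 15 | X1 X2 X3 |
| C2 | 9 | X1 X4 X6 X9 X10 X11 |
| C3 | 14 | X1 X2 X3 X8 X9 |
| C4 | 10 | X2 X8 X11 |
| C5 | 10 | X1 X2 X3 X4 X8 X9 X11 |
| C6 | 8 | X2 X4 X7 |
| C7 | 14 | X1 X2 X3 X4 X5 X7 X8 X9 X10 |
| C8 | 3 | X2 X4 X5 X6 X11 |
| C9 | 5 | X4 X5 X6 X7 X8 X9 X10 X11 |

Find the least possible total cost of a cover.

15

C5, C9 together cover every rack (C5 ∪ C9 = {X1, X2, X3, X4, X5, X6, X7, X8, X9, X10, X11}); total cost 10 + 5 = 15.
The greedy pick C8, C9, C5 costs 18; no covering selection beats 15.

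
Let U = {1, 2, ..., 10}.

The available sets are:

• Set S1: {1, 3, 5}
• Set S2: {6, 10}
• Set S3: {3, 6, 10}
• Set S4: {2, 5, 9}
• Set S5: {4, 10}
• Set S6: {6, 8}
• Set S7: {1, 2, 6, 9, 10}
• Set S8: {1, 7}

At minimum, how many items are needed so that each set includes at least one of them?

H = {5, 6, 7, 10} meets every set (each contains at least one member of H), and |H| = 4.
The sets S4, S5, S6, S8 are pairwise disjoint, so any hitting set needs a separate item for each — at least 4. Hence 4 is optimal.

4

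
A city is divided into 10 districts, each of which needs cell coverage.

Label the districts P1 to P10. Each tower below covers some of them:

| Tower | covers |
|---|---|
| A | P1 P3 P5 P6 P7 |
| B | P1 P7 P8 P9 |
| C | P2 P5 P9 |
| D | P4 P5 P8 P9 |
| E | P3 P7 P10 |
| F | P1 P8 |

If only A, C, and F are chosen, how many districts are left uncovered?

Union of A, C, F = {P1, P2, P3, P5, P6, P7, P8, P9}.
Not covered: P4, P10 — 2 districts.

2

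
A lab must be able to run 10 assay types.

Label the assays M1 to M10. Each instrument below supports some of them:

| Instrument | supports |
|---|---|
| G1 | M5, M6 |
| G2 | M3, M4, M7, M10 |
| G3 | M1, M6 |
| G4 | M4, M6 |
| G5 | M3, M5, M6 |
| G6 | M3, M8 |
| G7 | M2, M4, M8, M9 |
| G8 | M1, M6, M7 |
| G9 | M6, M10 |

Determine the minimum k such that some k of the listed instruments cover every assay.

4

Take {G1, G2, G7, G8}. Their union is {M1, M2, M3, M4, M5, M6, M7, M8, M9, M10}, which is all 10 assays.
No 3 of the 9 instruments cover everything (all 84 combinations miss at least one assay), so 4 is optimal.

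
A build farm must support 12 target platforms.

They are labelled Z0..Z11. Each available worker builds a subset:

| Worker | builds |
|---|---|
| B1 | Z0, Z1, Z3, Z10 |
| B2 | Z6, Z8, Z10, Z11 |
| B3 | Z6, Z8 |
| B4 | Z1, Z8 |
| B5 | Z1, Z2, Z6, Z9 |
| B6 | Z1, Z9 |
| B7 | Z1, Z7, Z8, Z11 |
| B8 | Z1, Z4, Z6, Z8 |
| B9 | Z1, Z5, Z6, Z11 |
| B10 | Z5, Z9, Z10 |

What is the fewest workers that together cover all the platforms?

5

Take {B1, B5, B7, B8, B9}. Their union is {Z0, Z1, Z2, Z3, Z4, Z5, Z6, Z7, Z8, Z9, Z10, Z11}, which is all 12 platforms.
No 4 of the 10 workers cover everything (all 210 combinations miss at least one platform), so 5 is optimal.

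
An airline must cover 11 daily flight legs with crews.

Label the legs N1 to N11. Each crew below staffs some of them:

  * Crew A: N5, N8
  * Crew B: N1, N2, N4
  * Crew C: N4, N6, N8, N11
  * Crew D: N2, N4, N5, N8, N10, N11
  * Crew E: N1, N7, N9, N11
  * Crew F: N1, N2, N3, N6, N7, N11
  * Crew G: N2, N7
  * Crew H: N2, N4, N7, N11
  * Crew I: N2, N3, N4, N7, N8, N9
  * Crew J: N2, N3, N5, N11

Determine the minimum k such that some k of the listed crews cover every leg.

3

D and E and F together: D ∪ E ∪ F = {N1, N2, N3, N4, N5, N6, N7, N8, N9, N10, N11} — every leg is covered.
Only D contains N10, so D is forced; the remaining 5 legs need at least 2 more crews (each remaining crew adds at most 4) — so at least 3 crews are needed, and 3 is optimal.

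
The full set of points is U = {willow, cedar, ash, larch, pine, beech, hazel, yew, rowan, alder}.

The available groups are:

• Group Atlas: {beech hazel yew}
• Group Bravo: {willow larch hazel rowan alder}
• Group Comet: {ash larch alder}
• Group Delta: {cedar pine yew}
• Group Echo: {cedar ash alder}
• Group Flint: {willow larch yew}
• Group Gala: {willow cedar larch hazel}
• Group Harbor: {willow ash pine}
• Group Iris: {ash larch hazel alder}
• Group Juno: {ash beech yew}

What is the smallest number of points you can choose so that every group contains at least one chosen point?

3

Take H = {ash, hazel, yew}. Each listed group contains at least one of these, so H is a hitting set of size 3.
No choice of 2 points meets every group, so 3 is the minimum.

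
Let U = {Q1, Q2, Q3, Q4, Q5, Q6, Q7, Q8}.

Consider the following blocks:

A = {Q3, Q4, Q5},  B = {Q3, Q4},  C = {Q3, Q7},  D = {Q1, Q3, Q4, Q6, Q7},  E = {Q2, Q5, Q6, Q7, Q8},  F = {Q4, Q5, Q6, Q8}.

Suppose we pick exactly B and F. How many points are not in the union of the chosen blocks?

3

Union of B, F = {Q3, Q4, Q5, Q6, Q8}.
Not covered: Q1, Q2, Q7 — 3 points.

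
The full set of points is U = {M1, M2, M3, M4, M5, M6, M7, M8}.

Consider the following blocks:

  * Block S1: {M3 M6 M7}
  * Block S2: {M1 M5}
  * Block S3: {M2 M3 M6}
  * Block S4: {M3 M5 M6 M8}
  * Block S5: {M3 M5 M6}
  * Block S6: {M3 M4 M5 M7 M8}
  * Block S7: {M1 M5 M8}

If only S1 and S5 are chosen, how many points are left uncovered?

Union of S1, S5 = {M3, M5, M6, M7}.
Not covered: M1, M2, M4, M8 — 4 points.

4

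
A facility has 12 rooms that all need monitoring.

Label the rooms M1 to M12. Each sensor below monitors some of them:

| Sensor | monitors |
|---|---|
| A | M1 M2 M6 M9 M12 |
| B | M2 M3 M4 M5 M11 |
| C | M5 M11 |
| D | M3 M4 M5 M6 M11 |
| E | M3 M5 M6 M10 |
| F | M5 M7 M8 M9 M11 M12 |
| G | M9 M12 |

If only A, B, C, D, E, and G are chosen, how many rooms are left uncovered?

2

Union of A, B, C, D, E, G = {M1, M2, M3, M4, M5, M6, M9, M10, M11, M12}.
Not covered: M7, M8 — 2 rooms.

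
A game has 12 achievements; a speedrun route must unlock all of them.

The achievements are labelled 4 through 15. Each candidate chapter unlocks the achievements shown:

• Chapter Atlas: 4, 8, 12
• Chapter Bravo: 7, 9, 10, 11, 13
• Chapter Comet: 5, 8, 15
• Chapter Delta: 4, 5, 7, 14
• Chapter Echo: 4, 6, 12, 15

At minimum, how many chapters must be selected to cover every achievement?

4

Atlas and Bravo and Delta and Echo together: Atlas ∪ Bravo ∪ Delta ∪ Echo = {4, 5, 6, 7, 8, 9, 10, 11, 12, 13, 14, 15} — every achievement is covered.
No 3 of the 5 chapters cover everything (all 10 combinations miss at least one achievement), so 4 is optimal.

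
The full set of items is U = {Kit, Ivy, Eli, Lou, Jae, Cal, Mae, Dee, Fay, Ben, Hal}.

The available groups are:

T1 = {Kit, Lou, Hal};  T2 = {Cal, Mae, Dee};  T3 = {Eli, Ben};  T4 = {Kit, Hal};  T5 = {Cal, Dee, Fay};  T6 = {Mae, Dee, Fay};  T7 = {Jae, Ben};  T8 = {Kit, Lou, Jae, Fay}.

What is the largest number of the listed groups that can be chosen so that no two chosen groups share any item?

3

T2, T3, T4 are pairwise disjoint (T2={Cal,Mae,Dee}; T3={Eli,Ben}; T4={Kit,Hal}).
Every remaining group overlaps one of these, and no 4 of the listed groups are pairwise disjoint, so 3 is the maximum.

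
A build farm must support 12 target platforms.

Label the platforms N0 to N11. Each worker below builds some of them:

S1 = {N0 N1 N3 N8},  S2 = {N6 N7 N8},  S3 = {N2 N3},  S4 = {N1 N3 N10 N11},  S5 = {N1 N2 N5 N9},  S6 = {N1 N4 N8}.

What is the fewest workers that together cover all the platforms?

S1 and S2 and S4 and S5 and S6 together: S1 ∪ S2 ∪ S4 ∪ S5 ∪ S6 = {N0, N1, N2, N3, N4, N5, N6, N7, N8, N9, N10, N11} — every platform is covered.
No 4 of the 6 workers cover everything (all 15 combinations miss at least one platform), so 5 is optimal.

5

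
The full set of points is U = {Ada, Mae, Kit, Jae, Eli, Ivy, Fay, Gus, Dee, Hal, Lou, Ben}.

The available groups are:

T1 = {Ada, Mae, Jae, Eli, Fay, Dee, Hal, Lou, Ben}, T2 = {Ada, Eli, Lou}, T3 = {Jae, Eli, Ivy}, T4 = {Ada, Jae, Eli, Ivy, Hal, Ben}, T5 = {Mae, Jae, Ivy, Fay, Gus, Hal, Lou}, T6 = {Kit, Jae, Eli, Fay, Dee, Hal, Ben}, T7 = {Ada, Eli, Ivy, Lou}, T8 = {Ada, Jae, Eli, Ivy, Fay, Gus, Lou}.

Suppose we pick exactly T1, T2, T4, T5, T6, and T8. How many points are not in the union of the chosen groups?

Union of T1, T2, T4, T5, T6, T8 = {Ada, Mae, Kit, Jae, Eli, Ivy, Fay, Gus, Dee, Hal, Lou, Ben} — that's every point, so 0 are uncovered.

0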